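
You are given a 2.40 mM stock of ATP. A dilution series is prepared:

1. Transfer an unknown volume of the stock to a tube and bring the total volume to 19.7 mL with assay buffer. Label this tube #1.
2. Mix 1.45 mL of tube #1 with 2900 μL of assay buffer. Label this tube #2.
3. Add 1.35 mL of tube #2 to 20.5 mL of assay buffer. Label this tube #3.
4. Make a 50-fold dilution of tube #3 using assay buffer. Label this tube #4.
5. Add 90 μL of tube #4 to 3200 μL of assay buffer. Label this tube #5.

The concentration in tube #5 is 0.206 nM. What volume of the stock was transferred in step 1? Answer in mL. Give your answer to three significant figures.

Step 1: v brought to 19.7 mL → factor = 19.7 mL/v
Step 2: 1.45 mL + 2900 μL = 4.35 mL total → factor 4.35/1.45 = 3
Step 3: 1.35 mL + 20.5 mL = 21.85 mL total → factor 21.85/1.35 = 16.185
Step 4: 50-fold → factor 50
Step 5: 90 μL + 3200 μL = 3290 μL total → factor 3290/90 = 36.556
Product of known-step factors = 88749
Overall factor = 2.40 mM / (0.206 nM) = 1.165 × 10^7
Step-1 factor = 1.165 × 10^7 / 88749 = 131.27
v = 19.7 mL / 131.27 = 0.150 mL

0.150 mL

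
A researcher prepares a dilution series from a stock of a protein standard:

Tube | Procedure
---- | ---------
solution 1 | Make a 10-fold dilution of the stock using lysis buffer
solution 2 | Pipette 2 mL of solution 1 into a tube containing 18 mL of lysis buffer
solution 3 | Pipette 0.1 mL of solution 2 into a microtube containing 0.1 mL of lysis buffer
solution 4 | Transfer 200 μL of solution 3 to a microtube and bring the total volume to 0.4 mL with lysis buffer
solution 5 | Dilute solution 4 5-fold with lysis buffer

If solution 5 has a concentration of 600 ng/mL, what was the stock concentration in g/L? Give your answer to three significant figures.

1.20 g/L

Step 1: 10-fold → factor 10
Step 2: 2 mL + 18 mL = 20 mL total → factor 20/2 = 10
Step 3: 0.1 mL + 0.1 mL = 0.2 mL total → factor 0.2/0.1 = 2
Step 4: 200 μL brought to 0.4 mL → factor 400/200 = 2
Step 5: 5-fold → factor 5
Overall dilution factor = 10 × 10 × 2 × 2 × 5 = 2000
Stock = 600 ng/mL × 2000 = 1.200 × 10^6 ng/mL = 1.20 g/L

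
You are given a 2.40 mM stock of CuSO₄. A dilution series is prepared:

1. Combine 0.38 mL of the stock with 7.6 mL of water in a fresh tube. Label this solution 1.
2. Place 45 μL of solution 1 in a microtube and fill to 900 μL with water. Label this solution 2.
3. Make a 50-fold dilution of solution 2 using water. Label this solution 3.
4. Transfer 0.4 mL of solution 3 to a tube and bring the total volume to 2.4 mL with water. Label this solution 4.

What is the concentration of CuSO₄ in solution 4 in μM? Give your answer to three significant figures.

Step 1: 0.38 mL + 7.6 mL = 7.98 mL total → factor 7.98/0.38 = 21
Step 2: 45 μL brought to 900 μL → factor 900/45 = 20
Step 3: 50-fold → factor 50
Step 4: 0.4 mL brought to 2.4 mL → factor 2.4/0.4 = 6
Overall dilution factor = 21 × 20 × 50 × 6 = 1.26 × 10^5
Final = 2.40 mM / 1.26 × 10^5 = 1.905 × 10^-5 mM = 0.0190 μM

0.0190 μM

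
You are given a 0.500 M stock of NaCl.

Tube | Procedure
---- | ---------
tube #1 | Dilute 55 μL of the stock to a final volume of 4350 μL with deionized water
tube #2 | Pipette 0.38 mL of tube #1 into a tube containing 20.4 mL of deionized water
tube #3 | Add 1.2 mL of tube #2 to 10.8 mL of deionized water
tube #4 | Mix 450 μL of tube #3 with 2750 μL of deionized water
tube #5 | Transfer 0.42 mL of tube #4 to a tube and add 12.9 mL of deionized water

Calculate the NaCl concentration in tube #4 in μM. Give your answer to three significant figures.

Step 1: 55 μL brought to 4350 μL → factor 4350/55 = 79.091
Step 2: 0.38 mL + 20.4 mL = 20.78 mL total → factor 20.78/0.38 = 54.684
Step 3: 1.2 mL + 10.8 mL = 12 mL total → factor 12/1.2 = 10
Step 4: 450 μL + 2750 μL = 3200 μL total → factor 3200/450 = 7.1111
Dilution factor through tube #4 = 79.091 × 54.684 × 10 × 7.1111 = 3.0756 × 10^5
[tube #4] = 0.500 M / 3.0756 × 10^5 = 1.626 × 10^-6 M = 1.63 μM

1.63 μM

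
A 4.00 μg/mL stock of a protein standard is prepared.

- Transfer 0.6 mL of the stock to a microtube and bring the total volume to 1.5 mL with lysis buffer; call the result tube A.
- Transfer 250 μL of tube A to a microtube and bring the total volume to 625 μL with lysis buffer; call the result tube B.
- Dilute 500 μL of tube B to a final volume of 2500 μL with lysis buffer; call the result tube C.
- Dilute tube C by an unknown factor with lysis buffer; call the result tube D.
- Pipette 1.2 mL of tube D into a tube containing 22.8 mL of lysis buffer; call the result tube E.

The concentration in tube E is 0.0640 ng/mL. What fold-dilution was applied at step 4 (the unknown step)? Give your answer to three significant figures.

Step 1: 0.6 mL brought to 1.5 mL → factor 1.5/0.6 = 2.5
Step 2: 250 μL brought to 625 μL → factor 625/250 = 2.5
Step 3: 500 μL brought to 2500 μL → factor 2500/500 = 5
Step 4: unknown factor x
Step 5: 1.2 mL + 22.8 mL = 24 mL total → factor 24/1.2 = 20
Product of known-step factors = 625
Overall factor = 4.00 μg/mL / (0.0640 ng/mL) = 62500
x = 62500 / 625 = 100

100-fold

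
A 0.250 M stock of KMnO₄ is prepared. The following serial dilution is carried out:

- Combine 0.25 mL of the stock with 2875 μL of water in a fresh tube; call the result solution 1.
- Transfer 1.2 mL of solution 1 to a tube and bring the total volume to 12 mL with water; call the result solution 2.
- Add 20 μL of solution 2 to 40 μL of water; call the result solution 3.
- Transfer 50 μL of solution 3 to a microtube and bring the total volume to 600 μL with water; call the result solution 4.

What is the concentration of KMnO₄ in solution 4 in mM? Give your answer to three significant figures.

0.0556 mM

Step 1: 0.25 mL + 2875 μL = 3.125 mL total → factor 3.125/0.25 = 12.5
Step 2: 1.2 mL brought to 12 mL → factor 12/1.2 = 10
Step 3: 20 μL + 40 μL = 60 μL total → factor 60/20 = 3
Step 4: 50 μL brought to 600 μL → factor 600/50 = 12
Overall dilution factor = 12.5 × 10 × 3 × 12 = 4500
Final = 0.250 M / 4500 = 5.556 × 10^-5 M = 0.0556 mM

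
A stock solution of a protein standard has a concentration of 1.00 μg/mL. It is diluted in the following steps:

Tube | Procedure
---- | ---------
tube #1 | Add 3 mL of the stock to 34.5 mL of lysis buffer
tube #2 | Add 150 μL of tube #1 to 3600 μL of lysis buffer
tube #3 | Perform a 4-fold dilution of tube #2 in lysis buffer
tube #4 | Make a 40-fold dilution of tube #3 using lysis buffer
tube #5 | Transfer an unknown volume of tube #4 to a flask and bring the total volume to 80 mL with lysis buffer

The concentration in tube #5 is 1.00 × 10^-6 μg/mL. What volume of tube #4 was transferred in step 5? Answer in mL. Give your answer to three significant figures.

Step 1: 3 mL + 34.5 mL = 37.5 mL total → factor 37.5/3 = 12.5
Step 2: 150 μL + 3600 μL = 3750 μL total → factor 3750/150 = 25
Step 3: 4-fold → factor 4
Step 4: 40-fold → factor 40
Step 5: v brought to 80 mL → factor = 80 mL/v
Product of known-step factors = 50000
Overall factor = 1.00 μg/mL / (1.00 × 10^-6 μg/mL) = 1 × 10^6
Step-5 factor = 1 × 10^6 / 50000 = 20
v = 80 mL / 20 = 4.00 mL

4.00 mL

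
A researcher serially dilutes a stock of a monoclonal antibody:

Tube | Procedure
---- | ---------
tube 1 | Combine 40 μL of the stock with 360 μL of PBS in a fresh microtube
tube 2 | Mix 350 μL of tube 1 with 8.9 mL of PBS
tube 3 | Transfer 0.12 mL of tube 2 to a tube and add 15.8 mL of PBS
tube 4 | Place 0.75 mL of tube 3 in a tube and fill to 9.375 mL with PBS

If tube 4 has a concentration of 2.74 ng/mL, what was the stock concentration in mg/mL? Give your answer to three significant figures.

1.20 mg/mL

Step 1: 40 μL + 360 μL = 400 μL total → factor 400/40 = 10
Step 2: 350 μL + 8.9 mL = 9250 μL total → factor 9250/350 = 26.429
Step 3: 0.12 mL + 15.8 mL = 15.92 mL total → factor 15.92/0.12 = 132.67
Step 4: 0.75 mL brought to 9.375 mL → factor 9.375/0.75 = 12.5
Overall dilution factor = 10 × 26.429 × 132.67 × 12.5 = 4.3827 × 10^5
Stock = 2.74 ng/mL × 4.3827 × 10^5 = 1.201 × 10^6 ng/mL = 1.20 mg/mL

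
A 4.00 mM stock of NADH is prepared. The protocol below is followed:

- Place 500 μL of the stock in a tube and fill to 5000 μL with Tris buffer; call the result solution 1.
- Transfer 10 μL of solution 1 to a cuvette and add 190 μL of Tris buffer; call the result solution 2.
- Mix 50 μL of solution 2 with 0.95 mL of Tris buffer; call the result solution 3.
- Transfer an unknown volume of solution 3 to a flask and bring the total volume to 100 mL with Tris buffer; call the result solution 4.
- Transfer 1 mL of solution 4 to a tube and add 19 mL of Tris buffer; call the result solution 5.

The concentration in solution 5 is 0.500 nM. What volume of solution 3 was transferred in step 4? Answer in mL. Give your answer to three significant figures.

1.00 mL

Step 1: 500 μL brought to 5000 μL → factor 5000/500 = 10
Step 2: 10 μL + 190 μL = 200 μL total → factor 200/10 = 20
Step 3: 50 μL + 0.95 mL = 1000 μL total → factor 1000/50 = 20
Step 4: v brought to 100 mL → factor = 100 mL/v
Step 5: 1 mL + 19 mL = 20 mL total → factor 20/1 = 20
Product of known-step factors = 80000
Overall factor = 4.00 mM / (0.500 nM) = 8 × 10^6
Step-4 factor = 8 × 10^6 / 80000 = 100
v = 100 mL / 100 = 1.00 mL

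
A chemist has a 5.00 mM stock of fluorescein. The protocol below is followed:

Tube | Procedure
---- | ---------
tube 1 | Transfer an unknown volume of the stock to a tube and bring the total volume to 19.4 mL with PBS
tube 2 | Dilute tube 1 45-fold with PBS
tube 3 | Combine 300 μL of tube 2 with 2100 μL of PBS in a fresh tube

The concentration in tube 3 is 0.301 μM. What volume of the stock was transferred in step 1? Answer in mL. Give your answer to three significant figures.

Step 1: v brought to 19.4 mL → factor = 19.4 mL/v
Step 2: 45-fold → factor 45
Step 3: 300 μL + 2100 μL = 2400 μL total → factor 2400/300 = 8
Product of known-step factors = 360
Overall factor = 5.00 mM / (0.301 μM) = 16611
Step-1 factor = 16611 / 360 = 46.142
v = 19.4 mL / 46.142 = 0.420 mL

0.420 mL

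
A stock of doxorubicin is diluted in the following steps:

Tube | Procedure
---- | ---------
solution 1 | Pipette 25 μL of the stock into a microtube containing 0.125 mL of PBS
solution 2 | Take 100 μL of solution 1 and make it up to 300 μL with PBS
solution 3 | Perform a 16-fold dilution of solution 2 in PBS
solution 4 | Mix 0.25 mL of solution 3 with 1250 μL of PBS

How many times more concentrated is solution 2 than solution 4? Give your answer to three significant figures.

96.0

Step 1: 25 μL + 0.125 mL = 150 μL total → factor 150/25 = 6
Step 2: 100 μL brought to 300 μL → factor 300/100 = 3
Step 3: 16-fold → factor 16
Step 4: 0.25 mL + 1250 μL = 1.5 mL total → factor 1.5/0.25 = 6
Dilution factor to solution 2 = 18; to solution 4 = 1728
[solution 2]/[solution 4] = (factor to solution 4)/(factor to solution 2) = 1728/18 = 96.0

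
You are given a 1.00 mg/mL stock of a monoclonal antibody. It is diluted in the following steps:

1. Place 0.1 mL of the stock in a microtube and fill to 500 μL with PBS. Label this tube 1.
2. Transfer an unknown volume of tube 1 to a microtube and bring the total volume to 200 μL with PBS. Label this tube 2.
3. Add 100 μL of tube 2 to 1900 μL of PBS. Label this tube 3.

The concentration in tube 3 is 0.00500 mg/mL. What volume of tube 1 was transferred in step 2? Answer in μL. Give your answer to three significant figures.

Step 1: 0.1 mL brought to 500 μL → factor 0.5/0.1 = 5
Step 2: v brought to 200 μL → factor = 200 μL/v
Step 3: 100 μL + 1900 μL = 2000 μL total → factor 2000/100 = 20
Product of known-step factors = 100
Overall factor = 1.00 mg/mL / (0.00500 mg/mL) = 200
Step-2 factor = 200 / 100 = 2
v = 200 μL / 2 = 100 μL

100 μL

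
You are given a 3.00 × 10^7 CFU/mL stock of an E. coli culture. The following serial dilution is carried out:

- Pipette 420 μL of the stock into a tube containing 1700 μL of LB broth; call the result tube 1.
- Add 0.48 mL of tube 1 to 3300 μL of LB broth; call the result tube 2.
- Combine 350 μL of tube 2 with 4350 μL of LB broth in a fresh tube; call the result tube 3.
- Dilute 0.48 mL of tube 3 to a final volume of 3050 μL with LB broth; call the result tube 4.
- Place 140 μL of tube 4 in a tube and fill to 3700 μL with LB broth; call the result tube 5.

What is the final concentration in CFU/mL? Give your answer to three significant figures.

335 CFU/mL

Step 1: 420 μL + 1700 μL = 2120 μL total → factor 2120/420 = 5.0476
Step 2: 0.48 mL + 3300 μL = 3.78 mL total → factor 3.78/0.48 = 7.875
Step 3: 350 μL + 4350 μL = 4700 μL total → factor 4700/350 = 13.429
Step 4: 0.48 mL brought to 3050 μL → factor 3.05/0.48 = 6.3542
Step 5: 140 μL brought to 3700 μL → factor 3700/140 = 26.429
Overall dilution factor = 5.0476 × 7.875 × 13.429 × 6.3542 × 26.429 = 89639
Final = 3.00 × 10^7 CFU/mL / 89639 = 335 CFU/mL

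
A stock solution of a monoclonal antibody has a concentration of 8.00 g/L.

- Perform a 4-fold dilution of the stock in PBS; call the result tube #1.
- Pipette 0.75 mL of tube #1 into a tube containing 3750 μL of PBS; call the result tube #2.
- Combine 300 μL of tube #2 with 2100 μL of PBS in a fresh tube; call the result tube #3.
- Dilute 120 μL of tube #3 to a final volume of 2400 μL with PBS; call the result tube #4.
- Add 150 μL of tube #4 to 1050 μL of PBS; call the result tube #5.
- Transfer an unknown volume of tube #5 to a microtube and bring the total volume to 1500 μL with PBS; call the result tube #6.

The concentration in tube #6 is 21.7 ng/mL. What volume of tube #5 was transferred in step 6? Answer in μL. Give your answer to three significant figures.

Step 1: 4-fold → factor 4
Step 2: 0.75 mL + 3750 μL = 4.5 mL total → factor 4.5/0.75 = 6
Step 3: 300 μL + 2100 μL = 2400 μL total → factor 2400/300 = 8
Step 4: 120 μL brought to 2400 μL → factor 2400/120 = 20
Step 5: 150 μL + 1050 μL = 1200 μL total → factor 1200/150 = 8
Step 6: v brought to 1500 μL → factor = 1500 μL/v
Product of known-step factors = 30720
Overall factor = 8.00 g/L / (21.7 ng/mL) = 3.6866 × 10^5
Step-6 factor = 3.6866 × 10^5 / 30720 = 12.001
v = 1500 μL / 12.001 = 125 μL

125 μL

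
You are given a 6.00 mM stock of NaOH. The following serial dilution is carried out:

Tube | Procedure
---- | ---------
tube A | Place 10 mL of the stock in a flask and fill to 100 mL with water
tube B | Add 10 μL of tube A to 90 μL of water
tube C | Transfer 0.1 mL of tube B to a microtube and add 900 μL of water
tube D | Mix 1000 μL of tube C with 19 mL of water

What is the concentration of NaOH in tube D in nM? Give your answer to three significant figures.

300 nM

Step 1: 10 mL brought to 100 mL → factor 100/10 = 10
Step 2: 10 μL + 90 μL = 100 μL total → factor 100/10 = 10
Step 3: 0.1 mL + 900 μL = 1 mL total → factor 1/0.1 = 10
Step 4: 1000 μL + 19 mL = 20000 μL total → factor 20000/1000 = 20
Overall dilution factor = 10 × 10 × 10 × 20 = 20000
Final = 6.00 mM / 20000 = 0.0003000 mM = 300 nM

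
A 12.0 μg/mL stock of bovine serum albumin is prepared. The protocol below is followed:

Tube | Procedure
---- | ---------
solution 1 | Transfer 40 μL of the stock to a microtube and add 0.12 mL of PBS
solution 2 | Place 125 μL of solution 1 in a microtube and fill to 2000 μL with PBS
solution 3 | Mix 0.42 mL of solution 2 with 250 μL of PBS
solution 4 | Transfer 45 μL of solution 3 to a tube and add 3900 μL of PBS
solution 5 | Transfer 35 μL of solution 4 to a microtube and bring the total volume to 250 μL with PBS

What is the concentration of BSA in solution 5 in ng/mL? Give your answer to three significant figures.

0.188 ng/mL

Step 1: 40 μL + 0.12 mL = 160 μL total → factor 160/40 = 4
Step 2: 125 μL brought to 2000 μL → factor 2000/125 = 16
Step 3: 0.42 mL + 250 μL = 0.67 mL total → factor 0.67/0.42 = 1.5952
Step 4: 45 μL + 3900 μL = 3945 μL total → factor 3945/45 = 87.667
Step 5: 35 μL brought to 250 μL → factor 250/35 = 7.1429
Overall dilution factor = 4 × 16 × 1.5952 × 87.667 × 7.1429 = 63931
Final = 12.0 μg/mL / 63931 = 0.0001877 μg/mL = 0.188 ng/mL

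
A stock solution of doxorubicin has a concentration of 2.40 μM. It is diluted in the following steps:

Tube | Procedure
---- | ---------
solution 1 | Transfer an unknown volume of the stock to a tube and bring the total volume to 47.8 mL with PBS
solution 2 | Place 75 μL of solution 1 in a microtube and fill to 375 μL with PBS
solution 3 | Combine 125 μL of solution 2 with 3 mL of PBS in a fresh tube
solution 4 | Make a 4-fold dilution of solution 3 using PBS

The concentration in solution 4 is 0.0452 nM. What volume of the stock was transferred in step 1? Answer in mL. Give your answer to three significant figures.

Step 1: v brought to 47.8 mL → factor = 47.8 mL/v
Step 2: 75 μL brought to 375 μL → factor 375/75 = 5
Step 3: 125 μL + 3 mL = 3125 μL total → factor 3125/125 = 25
Step 4: 4-fold → factor 4
Product of known-step factors = 500
Overall factor = 2.40 μM / (0.0452 nM) = 53097
Step-1 factor = 53097 / 500 = 106.19
v = 47.8 mL / 106.19 = 0.450 mL

0.450 mL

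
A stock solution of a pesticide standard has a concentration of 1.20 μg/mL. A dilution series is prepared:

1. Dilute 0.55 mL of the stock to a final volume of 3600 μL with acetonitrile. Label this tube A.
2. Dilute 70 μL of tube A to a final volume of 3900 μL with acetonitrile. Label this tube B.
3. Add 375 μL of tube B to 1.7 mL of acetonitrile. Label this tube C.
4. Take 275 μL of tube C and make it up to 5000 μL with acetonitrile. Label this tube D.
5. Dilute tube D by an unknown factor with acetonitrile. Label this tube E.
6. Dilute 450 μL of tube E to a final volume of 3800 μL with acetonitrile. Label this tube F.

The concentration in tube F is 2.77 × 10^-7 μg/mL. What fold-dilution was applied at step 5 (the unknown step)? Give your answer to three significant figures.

Step 1: 0.55 mL brought to 3600 μL → factor 3.6/0.55 = 6.5455
Step 2: 70 μL brought to 3900 μL → factor 3900/70 = 55.714
Step 3: 375 μL + 1.7 mL = 2075 μL total → factor 2075/375 = 5.5333
Step 4: 275 μL brought to 5000 μL → factor 5000/275 = 18.182
Step 5: unknown factor x
Step 6: 450 μL brought to 3800 μL → factor 3800/450 = 8.4444
Product of known-step factors = 3.0981 × 10^5
Overall factor = 1.20 μg/mL / (2.77 × 10^-7 μg/mL) = 4.3321 × 10^6
x = 4.3321 × 10^6 / 3.0981 × 10^5 = 14.0

14.0-fold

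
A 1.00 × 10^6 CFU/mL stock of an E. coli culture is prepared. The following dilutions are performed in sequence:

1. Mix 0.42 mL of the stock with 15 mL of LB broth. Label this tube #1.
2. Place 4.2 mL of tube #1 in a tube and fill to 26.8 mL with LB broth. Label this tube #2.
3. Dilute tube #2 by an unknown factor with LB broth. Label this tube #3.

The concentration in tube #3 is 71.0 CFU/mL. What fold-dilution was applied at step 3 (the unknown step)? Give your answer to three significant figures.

60.1-fold

Step 1: 0.42 mL + 15 mL = 15.42 mL total → factor 15.42/0.42 = 36.714
Step 2: 4.2 mL brought to 26.8 mL → factor 26.8/4.2 = 6.381
Step 3: unknown factor x
Product of known-step factors = 234.27
Overall factor = 1.00 × 10^6 CFU/mL / (71.0 CFU/mL) = 14085
x = 14085 / 234.27 = 60.1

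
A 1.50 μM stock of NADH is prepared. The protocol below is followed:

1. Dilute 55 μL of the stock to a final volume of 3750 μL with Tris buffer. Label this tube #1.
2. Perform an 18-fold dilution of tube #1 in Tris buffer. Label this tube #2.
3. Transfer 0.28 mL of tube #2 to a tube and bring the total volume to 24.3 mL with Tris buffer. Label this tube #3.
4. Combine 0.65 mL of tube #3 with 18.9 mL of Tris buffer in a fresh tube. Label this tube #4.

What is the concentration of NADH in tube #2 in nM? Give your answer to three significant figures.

1.22 nM

Step 1: 55 μL brought to 3750 μL → factor 3750/55 = 68.182
Step 2: 18-fold → factor 18
Dilution factor through tube #2 = 68.182 × 18 = 1227.3
[tube #2] = 1.50 μM / 1227.3 = 0.001222 μM = 1.22 nM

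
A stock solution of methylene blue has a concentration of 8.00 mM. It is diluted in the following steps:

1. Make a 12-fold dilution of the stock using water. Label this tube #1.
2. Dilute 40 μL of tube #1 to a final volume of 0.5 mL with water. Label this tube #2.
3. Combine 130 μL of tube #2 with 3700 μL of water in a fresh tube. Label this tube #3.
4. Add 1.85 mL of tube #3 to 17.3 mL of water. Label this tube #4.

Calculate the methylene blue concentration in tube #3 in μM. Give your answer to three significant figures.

1.81 μM

Step 1: 12-fold → factor 12
Step 2: 40 μL brought to 0.5 mL → factor 500/40 = 12.5
Step 3: 130 μL + 3700 μL = 3830 μL total → factor 3830/130 = 29.462
Dilution factor through tube #3 = 12 × 12.5 × 29.462 = 4419.2
[tube #3] = 8.00 mM / 4419.2 = 0.001810 mM = 1.81 μM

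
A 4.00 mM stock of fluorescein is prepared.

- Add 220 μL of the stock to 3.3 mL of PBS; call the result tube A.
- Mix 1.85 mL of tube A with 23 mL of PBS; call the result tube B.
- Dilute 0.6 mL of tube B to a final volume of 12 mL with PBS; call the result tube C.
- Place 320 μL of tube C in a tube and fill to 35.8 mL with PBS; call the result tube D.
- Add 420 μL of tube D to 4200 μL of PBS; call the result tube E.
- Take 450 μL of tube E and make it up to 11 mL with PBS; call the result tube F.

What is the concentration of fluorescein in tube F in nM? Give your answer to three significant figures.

Step 1: 220 μL + 3.3 mL = 3520 μL total → factor 3520/220 = 16
Step 2: 1.85 mL + 23 mL = 24.85 mL total → factor 24.85/1.85 = 13.432
Step 3: 0.6 mL brought to 12 mL → factor 12/0.6 = 20
Step 4: 320 μL brought to 35.8 mL → factor 35800/320 = 111.88
Step 5: 420 μL + 4200 μL = 4620 μL total → factor 4620/420 = 11
Step 6: 450 μL brought to 11 mL → factor 11000/450 = 24.444
Dilution factor through tube F = 16 × 13.432 × 20 × 111.88 × 11 × 24.444 = 1.293 × 10^8
[tube F] = 4.00 mM / 1.293 × 10^8 = 3.093 × 10^-8 mM = 0.0309 nM

0.0309 nM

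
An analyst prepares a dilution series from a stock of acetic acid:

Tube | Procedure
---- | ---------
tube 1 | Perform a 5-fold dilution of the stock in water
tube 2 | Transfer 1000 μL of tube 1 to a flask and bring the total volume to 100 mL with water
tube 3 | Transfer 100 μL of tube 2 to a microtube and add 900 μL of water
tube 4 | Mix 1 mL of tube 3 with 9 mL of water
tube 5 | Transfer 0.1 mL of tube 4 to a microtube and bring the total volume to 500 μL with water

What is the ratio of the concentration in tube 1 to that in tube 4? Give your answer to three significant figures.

Step 1: 5-fold → factor 5
Step 2: 1000 μL brought to 100 mL → factor 1 × 10^5/1000 = 100
Step 3: 100 μL + 900 μL = 1000 μL total → factor 1000/100 = 10
Step 4: 1 mL + 9 mL = 10 mL total → factor 10/1 = 10
Dilution factor to tube 1 = 5; to tube 4 = 50000
[tube 1]/[tube 4] = (factor to tube 4)/(factor to tube 1) = 50000/5 = 1.00 × 10^4

1.00 × 10^4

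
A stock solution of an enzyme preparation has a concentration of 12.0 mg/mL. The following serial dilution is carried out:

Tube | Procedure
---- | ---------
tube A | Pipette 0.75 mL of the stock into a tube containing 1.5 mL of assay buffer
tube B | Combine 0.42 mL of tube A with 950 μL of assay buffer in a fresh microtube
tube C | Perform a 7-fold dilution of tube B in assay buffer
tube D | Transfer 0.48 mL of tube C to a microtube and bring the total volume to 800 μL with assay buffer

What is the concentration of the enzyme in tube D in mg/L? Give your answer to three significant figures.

Step 1: 0.75 mL + 1.5 mL = 2.25 mL total → factor 2.25/0.75 = 3
Step 2: 0.42 mL + 950 μL = 1.37 mL total → factor 1.37/0.42 = 3.2619
Step 3: 7-fold → factor 7
Step 4: 0.48 mL brought to 800 μL → factor 0.8/0.48 = 1.6667
Overall dilution factor = 3 × 3.2619 × 7 × 1.6667 = 114.17
Final = 12.0 mg/mL / 114.17 = 0.1051 mg/mL = 105 mg/L

105 mg/L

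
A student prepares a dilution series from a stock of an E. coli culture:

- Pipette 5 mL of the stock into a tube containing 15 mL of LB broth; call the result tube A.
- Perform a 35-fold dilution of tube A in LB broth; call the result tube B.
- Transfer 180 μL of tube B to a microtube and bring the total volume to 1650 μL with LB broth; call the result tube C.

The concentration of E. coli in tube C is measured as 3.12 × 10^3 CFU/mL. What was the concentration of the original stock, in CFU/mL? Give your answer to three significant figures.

Step 1: 5 mL + 15 mL = 20 mL total → factor 20/5 = 4
Step 2: 35-fold → factor 35
Step 3: 180 μL brought to 1650 μL → factor 1650/180 = 9.1667
Overall dilution factor = 4 × 35 × 9.1667 = 1283.3
Stock = 3.12 × 10^3 CFU/mL × 1283.3 = 4.00 × 10^6 CFU/mL

4.00 × 10^6 CFU/mL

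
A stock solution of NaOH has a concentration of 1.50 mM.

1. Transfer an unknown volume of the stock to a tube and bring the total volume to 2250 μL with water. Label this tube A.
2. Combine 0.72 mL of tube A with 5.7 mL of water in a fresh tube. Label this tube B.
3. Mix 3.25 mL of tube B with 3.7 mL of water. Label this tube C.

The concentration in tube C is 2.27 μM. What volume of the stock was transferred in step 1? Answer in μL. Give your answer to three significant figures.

64.9 μL

Step 1: v brought to 2250 μL → factor = 2250 μL/v
Step 2: 0.72 mL + 5.7 mL = 6.42 mL total → factor 6.42/0.72 = 8.9167
Step 3: 3.25 mL + 3.7 mL = 6.95 mL total → factor 6.95/3.25 = 2.1385
Product of known-step factors = 19.068
Overall factor = 1.50 mM / (2.27 μM) = 660.79
Step-1 factor = 660.79 / 19.068 = 34.655
v = 2250 μL / 34.655 = 64.9 μL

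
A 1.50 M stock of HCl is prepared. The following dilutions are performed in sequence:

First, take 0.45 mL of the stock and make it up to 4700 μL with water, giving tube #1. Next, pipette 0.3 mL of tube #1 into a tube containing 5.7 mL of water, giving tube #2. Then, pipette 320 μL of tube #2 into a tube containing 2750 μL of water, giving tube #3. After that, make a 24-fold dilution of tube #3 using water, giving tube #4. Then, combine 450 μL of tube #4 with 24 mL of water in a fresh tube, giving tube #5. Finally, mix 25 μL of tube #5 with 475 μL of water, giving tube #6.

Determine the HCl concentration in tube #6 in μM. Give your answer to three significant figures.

Step 1: 0.45 mL brought to 4700 μL → factor 4.7/0.45 = 10.444
Step 2: 0.3 mL + 5.7 mL = 6 mL total → factor 6/0.3 = 20
Step 3: 320 μL + 2750 μL = 3070 μL total → factor 3070/320 = 9.5938
Step 4: 24-fold → factor 24
Step 5: 450 μL + 24 mL = 24450 μL total → factor 24450/450 = 54.333
Step 6: 25 μL + 475 μL = 500 μL total → factor 500/25 = 20
Overall dilution factor = 10.444 × 20 × 9.5938 × 24 × 54.333 × 20 = 5.2265 × 10^7
Final = 1.50 M / 5.2265 × 10^7 = 2.870 × 10^-8 M = 0.0287 μM

0.0287 μM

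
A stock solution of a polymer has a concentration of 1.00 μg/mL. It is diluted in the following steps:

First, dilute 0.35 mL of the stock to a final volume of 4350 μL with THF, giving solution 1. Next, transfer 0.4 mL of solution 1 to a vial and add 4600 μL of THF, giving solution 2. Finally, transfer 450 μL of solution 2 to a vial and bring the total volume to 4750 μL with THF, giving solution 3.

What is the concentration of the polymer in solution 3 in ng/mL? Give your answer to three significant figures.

0.610 ng/mL

Step 1: 0.35 mL brought to 4350 μL → factor 4.35/0.35 = 12.429
Step 2: 0.4 mL + 4600 μL = 5 mL total → factor 5/0.4 = 12.5
Step 3: 450 μL brought to 4750 μL → factor 4750/450 = 10.556
Overall dilution factor = 12.429 × 12.5 × 10.556 = 1639.9
Final = 1.00 μg/mL / 1639.9 = 0.0006098 μg/mL = 0.610 ng/mL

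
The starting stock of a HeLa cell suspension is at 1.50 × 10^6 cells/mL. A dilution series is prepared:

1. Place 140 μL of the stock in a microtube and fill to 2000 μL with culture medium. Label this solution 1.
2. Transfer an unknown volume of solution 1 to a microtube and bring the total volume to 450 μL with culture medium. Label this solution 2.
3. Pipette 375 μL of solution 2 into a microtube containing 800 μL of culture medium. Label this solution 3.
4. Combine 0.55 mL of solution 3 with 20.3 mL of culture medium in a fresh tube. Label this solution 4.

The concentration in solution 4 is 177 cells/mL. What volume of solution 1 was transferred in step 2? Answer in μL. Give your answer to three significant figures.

Step 1: 140 μL brought to 2000 μL → factor 2000/140 = 14.286
Step 2: v brought to 450 μL → factor = 450 μL/v
Step 3: 375 μL + 800 μL = 1175 μL total → factor 1175/375 = 3.1333
Step 4: 0.55 mL + 20.3 mL = 20.85 mL total → factor 20.85/0.55 = 37.909
Product of known-step factors = 1696.9
Overall factor = 1.50 × 10^6 cells/mL / (177 cells/mL) = 8474.6
Step-2 factor = 8474.6 / 1696.9 = 4.9942
v = 450 μL / 4.9942 = 90.1 μL

90.1 μL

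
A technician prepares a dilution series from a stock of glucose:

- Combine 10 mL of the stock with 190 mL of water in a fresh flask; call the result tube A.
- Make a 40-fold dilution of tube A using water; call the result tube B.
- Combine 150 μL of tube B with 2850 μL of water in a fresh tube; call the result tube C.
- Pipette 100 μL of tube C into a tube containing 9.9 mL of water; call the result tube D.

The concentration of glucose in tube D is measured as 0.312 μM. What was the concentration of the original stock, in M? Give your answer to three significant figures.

0.499 M

Step 1: 10 mL + 190 mL = 200 mL total → factor 200/10 = 20
Step 2: 40-fold → factor 40
Step 3: 150 μL + 2850 μL = 3000 μL total → factor 3000/150 = 20
Step 4: 100 μL + 9.9 mL = 10000 μL total → factor 10000/100 = 100
Overall dilution factor = 20 × 40 × 20 × 100 = 1.6 × 10^6
Stock = 0.312 μM × 1.6 × 10^6 = 4.992 × 10^5 μM = 0.499 M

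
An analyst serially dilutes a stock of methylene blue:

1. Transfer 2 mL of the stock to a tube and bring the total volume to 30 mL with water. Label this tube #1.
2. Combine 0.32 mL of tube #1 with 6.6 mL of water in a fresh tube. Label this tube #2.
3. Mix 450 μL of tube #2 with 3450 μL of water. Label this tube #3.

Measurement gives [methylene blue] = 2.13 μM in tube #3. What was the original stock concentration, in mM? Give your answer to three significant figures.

Step 1: 2 mL brought to 30 mL → factor 30/2 = 15
Step 2: 0.32 mL + 6.6 mL = 6.92 mL total → factor 6.92/0.32 = 21.625
Step 3: 450 μL + 3450 μL = 3900 μL total → factor 3900/450 = 8.6667
Overall dilution factor = 15 × 21.625 × 8.6667 = 2811.2
Stock = 2.13 μM × 2811.2 = 5988 μM = 5.99 mM

5.99 mM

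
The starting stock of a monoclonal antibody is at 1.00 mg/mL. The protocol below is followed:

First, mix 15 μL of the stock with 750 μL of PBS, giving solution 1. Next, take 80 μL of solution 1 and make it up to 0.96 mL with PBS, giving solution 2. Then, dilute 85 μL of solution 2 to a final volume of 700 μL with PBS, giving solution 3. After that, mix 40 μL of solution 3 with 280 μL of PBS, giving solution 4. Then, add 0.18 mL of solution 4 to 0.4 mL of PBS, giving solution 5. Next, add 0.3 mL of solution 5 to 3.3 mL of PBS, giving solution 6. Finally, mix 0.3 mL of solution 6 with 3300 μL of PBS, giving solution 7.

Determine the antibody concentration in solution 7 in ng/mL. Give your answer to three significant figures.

Step 1: 15 μL + 750 μL = 765 μL total → factor 765/15 = 51
Step 2: 80 μL brought to 0.96 mL → factor 960/80 = 12
Step 3: 85 μL brought to 700 μL → factor 700/85 = 8.2353
Step 4: 40 μL + 280 μL = 320 μL total → factor 320/40 = 8
Step 5: 0.18 mL + 0.4 mL = 0.58 mL total → factor 0.58/0.18 = 3.2222
Step 6: 0.3 mL + 3.3 mL = 3.6 mL total → factor 3.6/0.3 = 12
Step 7: 0.3 mL + 3300 μL = 3.6 mL total → factor 3.6/0.3 = 12
Overall dilution factor = 51 × 12 × 8.2353 × 8 × 3.2222 × 12 × 12 = 1.8708 × 10^7
Final = 1.00 mg/mL / 1.8708 × 10^7 = 5.345 × 10^-8 mg/mL = 0.0535 ng/mL

0.0535 ng/mL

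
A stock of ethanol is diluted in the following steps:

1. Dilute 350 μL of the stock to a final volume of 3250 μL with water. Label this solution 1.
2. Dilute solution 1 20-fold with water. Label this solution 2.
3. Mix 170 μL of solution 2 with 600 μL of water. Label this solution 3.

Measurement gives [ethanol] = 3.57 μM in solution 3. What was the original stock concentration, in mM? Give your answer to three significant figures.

3.00 mM

Step 1: 350 μL brought to 3250 μL → factor 3250/350 = 9.2857
Step 2: 20-fold → factor 20
Step 3: 170 μL + 600 μL = 770 μL total → factor 770/170 = 4.5294
Overall dilution factor = 9.2857 × 20 × 4.5294 = 841.18
Stock = 3.57 μM × 841.18 = 3003 μM = 3.00 mM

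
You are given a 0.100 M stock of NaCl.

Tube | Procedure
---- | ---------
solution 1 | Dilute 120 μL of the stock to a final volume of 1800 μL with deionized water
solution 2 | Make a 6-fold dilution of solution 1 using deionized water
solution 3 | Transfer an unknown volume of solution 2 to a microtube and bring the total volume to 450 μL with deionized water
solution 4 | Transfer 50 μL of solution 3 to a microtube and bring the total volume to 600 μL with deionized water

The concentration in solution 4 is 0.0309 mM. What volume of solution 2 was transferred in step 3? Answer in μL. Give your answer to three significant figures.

150 μL

Step 1: 120 μL brought to 1800 μL → factor 1800/120 = 15
Step 2: 6-fold → factor 6
Step 3: v brought to 450 μL → factor = 450 μL/v
Step 4: 50 μL brought to 600 μL → factor 600/50 = 12
Product of known-step factors = 1080
Overall factor = 0.100 M / (0.0309 mM) = 3236.2
Step-3 factor = 3236.2 / 1080 = 2.9965
v = 450 μL / 2.9965 = 150 μL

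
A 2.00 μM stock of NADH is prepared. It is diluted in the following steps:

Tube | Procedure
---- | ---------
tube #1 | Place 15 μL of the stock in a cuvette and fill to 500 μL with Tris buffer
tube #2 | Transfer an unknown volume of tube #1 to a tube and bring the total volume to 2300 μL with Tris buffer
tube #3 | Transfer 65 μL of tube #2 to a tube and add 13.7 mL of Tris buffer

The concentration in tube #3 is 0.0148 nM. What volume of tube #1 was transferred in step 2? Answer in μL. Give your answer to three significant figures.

120 μL

Step 1: 15 μL brought to 500 μL → factor 500/15 = 33.333
Step 2: v brought to 2300 μL → factor = 2300 μL/v
Step 3: 65 μL + 13.7 mL = 13765 μL total → factor 13765/65 = 211.77
Product of known-step factors = 7059
Overall factor = 2.00 μM / (0.0148 nM) = 1.3514 × 10^5
Step-2 factor = 1.3514 × 10^5 / 7059 = 19.144
v = 2300 μL / 19.144 = 120 μL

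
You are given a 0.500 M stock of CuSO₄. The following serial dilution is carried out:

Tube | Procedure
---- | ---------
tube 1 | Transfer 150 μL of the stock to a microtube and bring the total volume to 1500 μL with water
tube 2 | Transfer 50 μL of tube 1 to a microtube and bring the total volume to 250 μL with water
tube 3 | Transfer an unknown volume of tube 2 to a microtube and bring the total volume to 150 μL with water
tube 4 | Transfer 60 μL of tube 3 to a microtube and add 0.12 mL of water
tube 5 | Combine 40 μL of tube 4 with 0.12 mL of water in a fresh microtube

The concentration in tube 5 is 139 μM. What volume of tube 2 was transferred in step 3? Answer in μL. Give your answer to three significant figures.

25.0 μL

Step 1: 150 μL brought to 1500 μL → factor 1500/150 = 10
Step 2: 50 μL brought to 250 μL → factor 250/50 = 5
Step 3: v brought to 150 μL → factor = 150 μL/v
Step 4: 60 μL + 0.12 mL = 180 μL total → factor 180/60 = 3
Step 5: 40 μL + 0.12 mL = 160 μL total → factor 160/40 = 4
Product of known-step factors = 600
Overall factor = 0.500 M / (139 μM) = 3597.1
Step-3 factor = 3597.1 / 600 = 5.9952
v = 150 μL / 5.9952 = 25.0 μL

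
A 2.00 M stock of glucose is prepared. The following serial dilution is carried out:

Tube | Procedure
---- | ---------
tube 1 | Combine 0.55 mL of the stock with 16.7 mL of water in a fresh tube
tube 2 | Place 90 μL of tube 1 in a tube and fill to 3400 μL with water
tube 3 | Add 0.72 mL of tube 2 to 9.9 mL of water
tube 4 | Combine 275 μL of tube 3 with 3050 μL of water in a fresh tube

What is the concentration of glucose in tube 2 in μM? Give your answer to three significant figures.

1.69 × 10^3 μM

Step 1: 0.55 mL + 16.7 mL = 17.25 mL total → factor 17.25/0.55 = 31.364
Step 2: 90 μL brought to 3400 μL → factor 3400/90 = 37.778
Dilution factor through tube 2 = 31.364 × 37.778 = 1184.8
[tube 2] = 2.00 M / 1184.8 = 0.001688 M = 1.69 × 10^3 μM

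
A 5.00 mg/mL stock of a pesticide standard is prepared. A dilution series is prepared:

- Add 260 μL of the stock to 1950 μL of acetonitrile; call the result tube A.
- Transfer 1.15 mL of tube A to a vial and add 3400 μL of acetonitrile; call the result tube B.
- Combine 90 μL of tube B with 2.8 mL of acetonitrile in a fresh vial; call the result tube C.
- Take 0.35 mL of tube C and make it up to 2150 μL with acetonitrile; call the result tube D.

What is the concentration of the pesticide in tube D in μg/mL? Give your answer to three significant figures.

0.754 μg/mL

Step 1: 260 μL + 1950 μL = 2210 μL total → factor 2210/260 = 8.5
Step 2: 1.15 mL + 3400 μL = 4.55 mL total → factor 4.55/1.15 = 3.9565
Step 3: 90 μL + 2.8 mL = 2890 μL total → factor 2890/90 = 32.111
Step 4: 0.35 mL brought to 2150 μL → factor 2.15/0.35 = 6.1429
Overall dilution factor = 8.5 × 3.9565 × 32.111 × 6.1429 = 6633.7
Final = 5.00 mg/mL / 6633.7 = 0.0007537 mg/mL = 0.754 μg/mL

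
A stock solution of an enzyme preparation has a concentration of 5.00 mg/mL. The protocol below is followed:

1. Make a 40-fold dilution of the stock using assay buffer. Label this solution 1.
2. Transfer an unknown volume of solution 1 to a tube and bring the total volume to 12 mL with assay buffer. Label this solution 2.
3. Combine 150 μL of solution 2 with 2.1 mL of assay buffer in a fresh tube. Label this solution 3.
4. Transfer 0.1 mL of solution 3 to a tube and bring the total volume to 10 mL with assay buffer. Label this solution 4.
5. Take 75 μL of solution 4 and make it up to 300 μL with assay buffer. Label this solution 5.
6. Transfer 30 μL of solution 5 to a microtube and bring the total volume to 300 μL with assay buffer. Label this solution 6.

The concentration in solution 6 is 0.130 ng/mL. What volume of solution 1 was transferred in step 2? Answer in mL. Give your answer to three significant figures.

0.749 mL

Step 1: 40-fold → factor 40
Step 2: v brought to 12 mL → factor = 12 mL/v
Step 3: 150 μL + 2.1 mL = 2250 μL total → factor 2250/150 = 15
Step 4: 0.1 mL brought to 10 mL → factor 10/0.1 = 100
Step 5: 75 μL brought to 300 μL → factor 300/75 = 4
Step 6: 30 μL brought to 300 μL → factor 300/30 = 10
Product of known-step factors = 2.4 × 10^6
Overall factor = 5.00 mg/mL / (0.130 ng/mL) = 3.8462 × 10^7
Step-2 factor = 3.8462 × 10^7 / 2.4 × 10^6 = 16.026
v = 12 mL / 16.026 = 0.749 mL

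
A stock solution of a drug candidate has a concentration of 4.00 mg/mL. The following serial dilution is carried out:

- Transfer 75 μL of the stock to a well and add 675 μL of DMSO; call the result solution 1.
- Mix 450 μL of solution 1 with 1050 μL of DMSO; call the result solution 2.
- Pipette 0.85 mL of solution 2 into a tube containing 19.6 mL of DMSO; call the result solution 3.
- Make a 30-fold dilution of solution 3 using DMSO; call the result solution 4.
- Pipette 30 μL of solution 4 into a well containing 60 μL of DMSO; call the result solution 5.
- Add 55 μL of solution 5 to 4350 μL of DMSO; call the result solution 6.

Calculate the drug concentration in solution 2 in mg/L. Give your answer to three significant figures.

120 mg/L

Step 1: 75 μL + 675 μL = 750 μL total → factor 750/75 = 10
Step 2: 450 μL + 1050 μL = 1500 μL total → factor 1500/450 = 3.3333
Dilution factor through solution 2 = 10 × 3.3333 = 33.333
[solution 2] = 4.00 mg/mL / 33.333 = 0.1200 mg/mL = 120 mg/L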